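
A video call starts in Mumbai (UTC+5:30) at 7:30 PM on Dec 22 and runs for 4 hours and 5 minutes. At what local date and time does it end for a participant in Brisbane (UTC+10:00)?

Convert start to UTC: 7:30 PM − 5:30 = 2:00 PM UTC on Dec 22.
Add 4 hours and 5 minutes duration → 6:05 PM UTC.
Brisbane is UTC+10:00, so local end time = 6:05 PM + 10:00 = 4:05 AM on Dec 23.

4:05 AM on Dec 23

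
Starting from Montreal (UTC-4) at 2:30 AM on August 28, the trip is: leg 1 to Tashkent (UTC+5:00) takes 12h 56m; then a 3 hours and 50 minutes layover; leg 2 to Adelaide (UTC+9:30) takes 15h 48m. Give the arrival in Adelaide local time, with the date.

Convert departure to UTC: 2:30 AM + 4:00 = 6:30 AM UTC on Aug 28.
Add 12 hours and 56 minutes leg 1 → 7:26 PM UTC.
Add 3 hours and 50 minutes layover in Tashkent → 11:16 PM UTC.
Add 15 hours 48 minutes leg 2 → 3:04 PM UTC (Aug 29).
Adelaide is UTC+9:30, so local arrival = 3:04 PM + 9:30 = 12:34 AM on Aug 30.

12:34 AM on August 30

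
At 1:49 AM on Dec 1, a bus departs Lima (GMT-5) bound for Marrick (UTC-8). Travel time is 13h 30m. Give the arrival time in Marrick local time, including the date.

Convert departure to UTC: 1:49 AM + 5:00 = 6:49 AM UTC on Dec 1.
Add 13 hours 30 minutes travel time → 8:19 PM UTC.
Marrick is UTC−8:00, so local arrival = 8:19 PM − 8:00 = 12:19 PM on Dec 1.

12:19 PM on Dec 1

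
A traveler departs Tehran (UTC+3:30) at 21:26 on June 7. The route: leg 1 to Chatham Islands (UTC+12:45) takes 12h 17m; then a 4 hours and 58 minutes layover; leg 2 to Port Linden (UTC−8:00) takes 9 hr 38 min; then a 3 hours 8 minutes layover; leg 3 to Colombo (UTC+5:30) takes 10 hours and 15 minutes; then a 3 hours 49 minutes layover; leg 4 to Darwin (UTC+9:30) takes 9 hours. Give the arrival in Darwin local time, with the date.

Convert departure to UTC: 21:26 − 3:30 = 17:56 UTC on Jun 7.
Add 12 hours 17 minutes leg 1 → 06:13 UTC (Jun 8).
Add 4 hours and 58 minutes layover in Chatham Islands → 11:11 UTC.
Add 9 hours 38 minutes leg 2 → 20:49 UTC.
Add 3 hours 8 minutes layover in Port Linden → 23:57 UTC.
Add 10 hours 15 minutes leg 3 → 10:12 UTC (Jun 9).
Add 3 hours 49 minutes layover in Colombo → 14:01 UTC.
Add 9 hours leg 4 → 23:01 UTC.
Darwin is UTC+9:30, so local arrival = 23:01 + 9:30 = 08:31 on Jun 10.

08:31 on Jun 10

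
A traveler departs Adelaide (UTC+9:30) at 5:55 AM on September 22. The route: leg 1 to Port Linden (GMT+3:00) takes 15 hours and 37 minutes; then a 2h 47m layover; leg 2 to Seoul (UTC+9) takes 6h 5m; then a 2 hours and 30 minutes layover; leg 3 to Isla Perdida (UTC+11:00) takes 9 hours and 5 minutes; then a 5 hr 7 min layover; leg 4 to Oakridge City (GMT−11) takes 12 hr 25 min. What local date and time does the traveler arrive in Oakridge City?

3:01 PM on September 23

Convert departure to UTC: 5:55 AM − 9:30 = 8:25 PM UTC on Sep 21.
Add 15 hours and 37 minutes leg 1 → 12:02 PM UTC (Sep 22).
Add 2 hours 47 minutes layover in Port Linden → 2:49 PM UTC.
Add 6 hours 5 minutes leg 2 → 8:54 PM UTC.
Add 2 hours and 30 minutes layover in Seoul → 11:24 PM UTC.
Add 9 hours and 5 minutes leg 3 → 8:29 AM UTC (Sep 23).
Add 5 hours 7 minutes layover in Isla Perdida → 1:36 PM UTC.
Add 12 hours 25 minutes leg 4 → 2:01 AM UTC (Sep 24).
Oakridge City is UTC−11:00, so local arrival = 2:01 AM − 11:00 = 3:01 PM on Sep 23.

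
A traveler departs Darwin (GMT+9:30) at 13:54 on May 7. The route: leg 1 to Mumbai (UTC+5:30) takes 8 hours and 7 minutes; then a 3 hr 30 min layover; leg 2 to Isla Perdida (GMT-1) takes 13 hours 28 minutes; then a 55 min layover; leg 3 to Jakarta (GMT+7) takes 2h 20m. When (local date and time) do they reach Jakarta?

15:44 on May 8

Convert departure to UTC: 13:54 − 9:30 = 04:24 UTC on May 7.
Add 8 hours 7 minutes leg 1 → 12:31 UTC.
Add 3 hours 30 minutes layover in Mumbai → 16:01 UTC.
Add 13 hours 28 minutes leg 2 → 05:29 UTC (May 8).
Add 55 minutes layover in Isla Perdida → 06:24 UTC.
Add 2 hours and 20 minutes leg 3 → 08:44 UTC.
Jakarta is UTC+7:00, so local arrival = 08:44 + 7:00 = 15:44 on May 8.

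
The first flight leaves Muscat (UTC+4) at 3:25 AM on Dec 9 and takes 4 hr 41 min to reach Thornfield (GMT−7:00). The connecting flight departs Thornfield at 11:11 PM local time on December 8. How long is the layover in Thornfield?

2 hours 5 minutes

Convert departure to UTC: 3:25 AM − 4:00 = 11:25 PM UTC on Dec 8.
Add 4 hours 41 minutes flight time → 4:06 AM UTC (Dec 9).
Thornfield is UTC−7:00, so local arrival = 4:06 AM − 7:00 = 9:06 PM on Dec 8.
Layover = 11:11 PM − 9:06 PM = 2 hours 5 minutes.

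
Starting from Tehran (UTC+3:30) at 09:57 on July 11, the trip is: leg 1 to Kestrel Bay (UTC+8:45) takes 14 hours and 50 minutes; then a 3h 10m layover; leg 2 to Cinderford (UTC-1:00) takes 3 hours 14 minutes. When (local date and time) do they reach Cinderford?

02:41 on July 12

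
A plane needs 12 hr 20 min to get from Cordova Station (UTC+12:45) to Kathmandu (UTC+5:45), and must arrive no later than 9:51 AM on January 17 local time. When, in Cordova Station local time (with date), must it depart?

Target arrival in UTC: 9:51 AM − 5:45 = 4:06 AM on Jan 17.
Subtract 12 hours 20 minutes → departure 3:46 PM UTC on Jan 16.
Cordova Station is UTC+12:45: 3:46 PM + 12:45 = 4:31 AM on Jan 17.

4:31 AM on January 17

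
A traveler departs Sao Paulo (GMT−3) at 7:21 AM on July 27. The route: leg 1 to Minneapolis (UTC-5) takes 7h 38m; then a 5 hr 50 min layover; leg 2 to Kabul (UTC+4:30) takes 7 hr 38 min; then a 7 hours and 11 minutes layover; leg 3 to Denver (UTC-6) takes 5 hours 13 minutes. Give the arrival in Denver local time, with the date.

1:51 PM on Jul 28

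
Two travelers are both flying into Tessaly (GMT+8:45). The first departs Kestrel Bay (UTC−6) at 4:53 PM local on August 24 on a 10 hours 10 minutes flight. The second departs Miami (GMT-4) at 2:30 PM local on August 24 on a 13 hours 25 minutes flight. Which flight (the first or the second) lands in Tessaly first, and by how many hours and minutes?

Flight 1 in UTC: 4:53 PM + 6:00 = 10:53 PM on Aug 24.
+10 hours 10 minutes → arrive 9:03 AM UTC on Aug 25.
Flight 2 in UTC: 2:30 PM + 4:00 = 6:30 PM on Aug 24.
+13 hours 25 minutes → arrive 7:55 AM UTC on Aug 25.
Flight 2 lands earlier by 1 hour 8 minutes.

the second, by 1 hour 8 minutes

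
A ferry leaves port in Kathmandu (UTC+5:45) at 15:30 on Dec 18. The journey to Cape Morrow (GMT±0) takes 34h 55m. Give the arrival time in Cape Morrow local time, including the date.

20:40 on Dec 19

Convert departure to UTC: 15:30 − 5:45 = 09:45 UTC on Dec 18.
Add 34 hours 55 minutes travel time → 20:40 UTC (Dec 19).
Cape Morrow is UTC+0, so local arrival is the same: 20:40 on Dec 19.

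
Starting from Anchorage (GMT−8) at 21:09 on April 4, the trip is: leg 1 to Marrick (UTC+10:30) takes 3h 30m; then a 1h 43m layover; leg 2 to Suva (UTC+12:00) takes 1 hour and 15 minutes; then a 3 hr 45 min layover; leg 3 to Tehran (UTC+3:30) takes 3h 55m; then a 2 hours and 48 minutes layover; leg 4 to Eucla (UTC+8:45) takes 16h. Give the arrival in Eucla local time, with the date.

Convert departure to UTC: 21:09 + 8:00 = 05:09 UTC on Apr 5.
Add 3 hours 30 minutes leg 1 → 08:39 UTC.
Add 1 hour and 43 minutes layover in Marrick → 10:22 UTC.
Add 1 hour and 15 minutes leg 2 → 11:37 UTC.
Add 3 hours and 45 minutes layover in Suva → 15:22 UTC.
Add 3 hours 55 minutes leg 3 → 19:17 UTC.
Add 2 hours and 48 minutes layover in Tehran → 22:05 UTC.
Add 16 hours leg 4 → 14:05 UTC (Apr 6).
Eucla is UTC+8:45, so local arrival = 14:05 + 8:45 = 22:50 on Apr 6.

22:50 on April 6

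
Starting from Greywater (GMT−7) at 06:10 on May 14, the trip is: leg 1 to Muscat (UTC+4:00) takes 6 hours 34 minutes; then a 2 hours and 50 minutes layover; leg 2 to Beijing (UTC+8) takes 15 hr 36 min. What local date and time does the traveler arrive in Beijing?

22:10 on May 15

Convert departure to UTC: 06:10 + 7:00 = 13:10 UTC on May 14.
Add 6 hours and 34 minutes leg 1 → 19:44 UTC.
Add 2 hours 50 minutes layover in Muscat → 22:34 UTC.
Add 15 hours and 36 minutes leg 2 → 14:10 UTC (May 15).
Beijing is UTC+8:00, so local arrival = 14:10 + 8:00 = 22:10 on May 15.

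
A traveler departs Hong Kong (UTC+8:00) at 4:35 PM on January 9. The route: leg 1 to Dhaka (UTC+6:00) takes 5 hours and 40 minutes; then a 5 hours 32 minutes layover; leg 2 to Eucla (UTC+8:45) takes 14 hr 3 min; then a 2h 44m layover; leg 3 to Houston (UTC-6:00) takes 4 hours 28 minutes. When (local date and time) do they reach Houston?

Convert departure to UTC: 4:35 PM − 8:00 = 8:35 AM UTC on Jan 9.
Add 5 hours and 40 minutes leg 1 → 2:15 PM UTC.
Add 5 hours 32 minutes layover in Dhaka → 7:47 PM UTC.
Add 14 hours and 3 minutes leg 2 → 9:50 AM UTC (Jan 10).
Add 2 hours and 44 minutes layover in Eucla → 12:34 PM UTC.
Add 4 hours 28 minutes leg 3 → 5:02 PM UTC.
Houston is UTC−6:00, so local arrival = 5:02 PM − 6:00 = 11:02 AM on Jan 10.

11:02 AM on Jan 10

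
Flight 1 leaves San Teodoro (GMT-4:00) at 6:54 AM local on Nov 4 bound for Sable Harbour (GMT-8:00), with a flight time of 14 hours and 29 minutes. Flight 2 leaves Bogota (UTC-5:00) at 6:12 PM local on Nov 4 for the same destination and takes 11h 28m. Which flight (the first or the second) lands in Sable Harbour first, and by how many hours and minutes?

Flight 1 in UTC: 6:54 AM + 4:00 = 10:54 AM on Nov 4.
+14 hours 29 minutes → arrive 1:23 AM UTC on Nov 5.
Flight 2 in UTC: 6:12 PM + 5:00 = 11:12 PM on Nov 4.
+11 hours and 28 minutes → arrive 10:40 AM UTC on Nov 5.
Flight 1 lands earlier by 9 hours 17 minutes.

the first, by 9 hours 17 minutes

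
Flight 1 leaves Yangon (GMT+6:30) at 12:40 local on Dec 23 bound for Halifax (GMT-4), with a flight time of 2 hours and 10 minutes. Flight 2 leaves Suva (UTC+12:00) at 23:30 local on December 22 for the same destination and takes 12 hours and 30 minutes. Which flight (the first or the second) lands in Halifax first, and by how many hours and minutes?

the second, by 8 hours 20 minutes

Flight 1 in UTC: 12:40 − 6:30 = 06:10 on Dec 23.
+2 hours 10 minutes → arrive 08:20 UTC on Dec 23.
Flight 2 in UTC: 23:30 − 12:00 = 11:30 on Dec 22.
+12 hours and 30 minutes → arrive 00:00 UTC on Dec 23.
Flight 2 lands earlier by 8 hours 20 minutes.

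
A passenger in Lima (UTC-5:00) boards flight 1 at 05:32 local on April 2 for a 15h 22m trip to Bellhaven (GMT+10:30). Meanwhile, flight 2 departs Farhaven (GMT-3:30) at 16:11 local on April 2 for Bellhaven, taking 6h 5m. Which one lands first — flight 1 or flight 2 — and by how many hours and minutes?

the second, by 8 minutes

Flight 1 in UTC: 05:32 + 5:00 = 10:32 on Apr 2.
+15 hours and 22 minutes → arrive 01:54 UTC on Apr 3.
Flight 2 in UTC: 16:11 + 3:30 = 19:41 on Apr 2.
+6 hours and 5 minutes → arrive 01:46 UTC on Apr 3.
Flight 2 lands earlier by 8 minutes.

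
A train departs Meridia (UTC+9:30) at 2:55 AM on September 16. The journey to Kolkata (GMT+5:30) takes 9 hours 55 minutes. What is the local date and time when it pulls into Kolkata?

8:50 AM on Sep 16

Convert departure to UTC: 2:55 AM − 9:30 = 5:25 PM UTC on Sep 15.
Add 9 hours 55 minutes travel time → 3:20 AM UTC (Sep 16).
Kolkata is UTC+5:30, so local arrival = 3:20 AM + 5:30 = 8:50 AM on Sep 16.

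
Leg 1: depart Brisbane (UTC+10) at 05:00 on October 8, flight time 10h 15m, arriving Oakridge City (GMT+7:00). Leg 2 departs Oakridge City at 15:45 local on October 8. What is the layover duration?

3 hours 30 minutes

Convert departure to UTC: 05:00 − 10:00 = 19:00 UTC on Oct 7.
Add 10 hours 15 minutes flight time → 05:15 UTC (Oct 8).
Oakridge City is UTC+7:00, so local arrival = 05:15 + 7:00 = 12:15 on Oct 8.
Layover = 15:45 − 12:15 = 3 hours 30 minutes.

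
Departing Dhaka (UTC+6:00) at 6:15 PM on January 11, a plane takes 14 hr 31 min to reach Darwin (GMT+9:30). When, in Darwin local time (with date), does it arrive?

12:16 PM on January 12

Convert departure to UTC: 6:15 PM − 6:00 = 12:15 PM UTC on Jan 11.
Add 14 hours and 31 minutes travel time → 2:46 AM UTC (Jan 12).
Darwin is UTC+9:30, so local arrival = 2:46 AM + 9:30 = 12:16 PM on Jan 12.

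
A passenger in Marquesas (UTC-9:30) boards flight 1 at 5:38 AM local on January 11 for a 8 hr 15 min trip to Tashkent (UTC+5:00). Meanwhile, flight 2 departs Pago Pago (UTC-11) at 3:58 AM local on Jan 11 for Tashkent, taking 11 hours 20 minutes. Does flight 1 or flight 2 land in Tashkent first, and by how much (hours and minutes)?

Flight 1 in UTC: 5:38 AM + 9:30 = 3:08 PM on Jan 11.
+8 hours and 15 minutes → arrive 11:23 PM UTC on Jan 11.
Flight 2 in UTC: 3:58 AM + 11:00 = 2:58 PM on Jan 11.
+11 hours and 20 minutes → arrive 2:18 AM UTC on Jan 12.
Flight 1 lands earlier by 2 hours 55 minutes.

the first, by 2 hours 55 minutes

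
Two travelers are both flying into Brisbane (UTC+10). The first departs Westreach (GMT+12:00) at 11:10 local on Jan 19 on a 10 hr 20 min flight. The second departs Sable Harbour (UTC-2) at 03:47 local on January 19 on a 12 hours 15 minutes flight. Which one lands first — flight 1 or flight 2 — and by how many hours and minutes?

the first, by 8 hours 32 minutes

Flight 1 in UTC: 11:10 − 12:00 = 23:10 on Jan 18.
+10 hours 20 minutes → arrive 09:30 UTC on Jan 19.
Flight 2 in UTC: 03:47 + 2:00 = 05:47 on Jan 19.
+12 hours and 15 minutes → arrive 18:02 UTC on Jan 19.
Flight 1 lands earlier by 8 hours 32 minutes.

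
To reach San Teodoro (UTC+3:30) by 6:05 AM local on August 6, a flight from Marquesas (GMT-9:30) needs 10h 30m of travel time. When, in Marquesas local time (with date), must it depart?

6:35 AM on August 5

Target arrival in UTC: 6:05 AM − 3:30 = 2:35 AM on Aug 6.
Subtract 10 hours 30 minutes → departure 4:05 PM UTC on Aug 5.
Marquesas is UTC−9:30: 4:05 PM − 9:30 = 6:35 AM on Aug 5.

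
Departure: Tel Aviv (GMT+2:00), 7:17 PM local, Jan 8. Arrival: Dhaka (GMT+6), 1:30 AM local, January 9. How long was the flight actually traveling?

2 hours 13 minutes

Departure in UTC: 7:17 PM − 2:00 = 5:17 PM on Jan 8.
Arrival in UTC: 1:30 AM − 6:00 = 7:30 PM on Jan 8.
Elapsed = 7:30 PM − 5:17 PM = 2 hours 13 minutes.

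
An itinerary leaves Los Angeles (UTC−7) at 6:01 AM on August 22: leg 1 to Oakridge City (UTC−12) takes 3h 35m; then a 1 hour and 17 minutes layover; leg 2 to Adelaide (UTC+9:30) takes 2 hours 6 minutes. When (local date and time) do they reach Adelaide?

Convert departure to UTC: 6:01 AM + 7:00 = 1:01 PM UTC on Aug 22.
Add 3 hours 35 minutes leg 1 → 4:36 PM UTC.
Add 1 hour and 17 minutes layover in Oakridge City → 5:53 PM UTC.
Add 2 hours and 6 minutes leg 2 → 7:59 PM UTC.
Adelaide is UTC+9:30, so local arrival = 7:59 PM + 9:30 = 5:29 AM on Aug 23.

5:29 AM on Aug 23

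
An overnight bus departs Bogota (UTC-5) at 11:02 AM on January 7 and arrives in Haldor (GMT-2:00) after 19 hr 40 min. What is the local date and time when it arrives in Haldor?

Convert departure to UTC: 11:02 AM + 5:00 = 4:02 PM UTC on Jan 7.
Add 19 hours 40 minutes travel time → 11:42 AM UTC (Jan 8).
Haldor is UTC−2:00, so local arrival = 11:42 AM − 2:00 = 9:42 AM on Jan 8.

9:42 AM on January 8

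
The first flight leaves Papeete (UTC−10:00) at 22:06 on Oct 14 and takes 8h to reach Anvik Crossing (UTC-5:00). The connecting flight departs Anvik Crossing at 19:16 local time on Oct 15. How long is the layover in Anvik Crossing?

Convert departure to UTC: 22:06 + 10:00 = 08:06 UTC on Oct 15.
Add 8 hours flight time → 16:06 UTC.
Anvik Crossing is UTC−5:00, so local arrival = 16:06 − 5:00 = 11:06 on Oct 15.
Layover = 19:16 − 11:06 = 8 hours 10 minutes.

8 hours 10 minutes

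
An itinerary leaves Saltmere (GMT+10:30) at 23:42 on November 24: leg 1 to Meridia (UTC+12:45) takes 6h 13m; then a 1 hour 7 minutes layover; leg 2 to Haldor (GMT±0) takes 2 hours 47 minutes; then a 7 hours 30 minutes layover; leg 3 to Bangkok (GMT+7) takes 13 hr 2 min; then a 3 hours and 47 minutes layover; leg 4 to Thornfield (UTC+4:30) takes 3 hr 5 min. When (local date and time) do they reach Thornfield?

07:13 on Nov 26

Convert departure to UTC: 23:42 − 10:30 = 13:12 UTC on Nov 24.
Add 6 hours and 13 minutes leg 1 → 19:25 UTC.
Add 1 hour 7 minutes layover in Meridia → 20:32 UTC.
Add 2 hours 47 minutes leg 2 → 23:19 UTC.
Add 7 hours 30 minutes layover in Haldor → 06:49 UTC (Nov 25).
Add 13 hours 2 minutes leg 3 → 19:51 UTC.
Add 3 hours 47 minutes layover in Bangkok → 23:38 UTC.
Add 3 hours and 5 minutes leg 4 → 02:43 UTC (Nov 26).
Thornfield is UTC+4:30, so local arrival = 02:43 + 4:30 = 07:13 on Nov 26.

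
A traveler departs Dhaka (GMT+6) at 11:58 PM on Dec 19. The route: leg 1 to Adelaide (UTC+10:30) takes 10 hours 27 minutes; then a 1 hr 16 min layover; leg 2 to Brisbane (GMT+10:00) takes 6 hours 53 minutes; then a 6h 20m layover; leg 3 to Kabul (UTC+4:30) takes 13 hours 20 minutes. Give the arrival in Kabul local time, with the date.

Convert departure to UTC: 11:58 PM − 6:00 = 5:58 PM UTC on Dec 19.
Add 10 hours 27 minutes leg 1 → 4:25 AM UTC (Dec 20).
Add 1 hour 16 minutes layover in Adelaide → 5:41 AM UTC.
Add 6 hours 53 minutes leg 2 → 12:34 PM UTC.
Add 6 hours 20 minutes layover in Brisbane → 6:54 PM UTC.
Add 13 hours 20 minutes leg 3 → 8:14 AM UTC (Dec 21).
Kabul is UTC+4:30, so local arrival = 8:14 AM + 4:30 = 12:44 PM on Dec 21.

12:44 PM on Dec 21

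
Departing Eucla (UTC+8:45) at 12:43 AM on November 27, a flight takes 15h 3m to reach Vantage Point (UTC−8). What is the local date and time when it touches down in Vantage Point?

11:01 PM on November 26

Convert departure to UTC: 12:43 AM − 8:45 = 3:58 PM UTC on Nov 26.
Add 15 hours 3 minutes travel time → 7:01 AM UTC (Nov 27).
Vantage Point is UTC−8:00, so local arrival = 7:01 AM − 8:00 = 11:01 PM on Nov 26.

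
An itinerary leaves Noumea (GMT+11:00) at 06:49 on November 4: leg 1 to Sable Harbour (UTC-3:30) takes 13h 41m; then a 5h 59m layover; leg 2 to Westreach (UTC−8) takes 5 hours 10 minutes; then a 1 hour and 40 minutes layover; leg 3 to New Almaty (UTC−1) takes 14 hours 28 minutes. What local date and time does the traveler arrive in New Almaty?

11:47 on November 5

Convert departure to UTC: 06:49 − 11:00 = 19:49 UTC on Nov 3.
Add 13 hours 41 minutes leg 1 → 09:30 UTC (Nov 4).
Add 5 hours and 59 minutes layover in Sable Harbour → 15:29 UTC.
Add 5 hours 10 minutes leg 2 → 20:39 UTC.
Add 1 hour and 40 minutes layover in Westreach → 22:19 UTC.
Add 14 hours and 28 minutes leg 3 → 12:47 UTC (Nov 5).
New Almaty is UTC−1:00, so local arrival = 12:47 − 1:00 = 11:47 on Nov 5.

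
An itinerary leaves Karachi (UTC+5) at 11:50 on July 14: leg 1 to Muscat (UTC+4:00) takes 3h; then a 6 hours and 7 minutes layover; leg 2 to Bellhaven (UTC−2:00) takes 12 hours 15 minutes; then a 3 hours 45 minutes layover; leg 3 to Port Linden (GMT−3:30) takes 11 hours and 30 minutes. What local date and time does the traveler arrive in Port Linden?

Convert departure to UTC: 11:50 − 5:00 = 06:50 UTC on Jul 14.
Add 3 hours leg 1 → 09:50 UTC.
Add 6 hours 7 minutes layover in Muscat → 15:57 UTC.
Add 12 hours 15 minutes leg 2 → 04:12 UTC (Jul 15).
Add 3 hours 45 minutes layover in Bellhaven → 07:57 UTC.
Add 11 hours 30 minutes leg 3 → 19:27 UTC.
Port Linden is UTC−3:30, so local arrival = 19:27 − 3:30 = 15:57 on Jul 15.

15:57 on July 15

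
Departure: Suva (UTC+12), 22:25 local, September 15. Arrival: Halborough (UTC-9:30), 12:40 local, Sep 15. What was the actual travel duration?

Halborough is 21:30 behind Suva.
Clock-face elapsed time (ignoring zones) is −9 hours 45 minutes.
Actual elapsed = −9 hours 45 minutes + 21:30 = 11 hours 45 minutes.

11 hours 45 minutes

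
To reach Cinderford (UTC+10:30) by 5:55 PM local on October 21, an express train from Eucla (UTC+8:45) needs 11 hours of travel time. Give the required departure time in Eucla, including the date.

5:10 AM on Oct 21

Target arrival in UTC: 5:55 PM − 10:30 = 7:25 AM on Oct 21.
Subtract 11 hours → departure 8:25 PM UTC on Oct 20.
Eucla is UTC+8:45: 8:25 PM + 8:45 = 5:10 AM on Oct 21.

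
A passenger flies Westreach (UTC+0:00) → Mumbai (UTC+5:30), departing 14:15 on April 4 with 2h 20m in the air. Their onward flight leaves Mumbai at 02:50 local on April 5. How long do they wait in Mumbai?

Westreach is at UTC+0, so departure is already 14:15 UTC on Apr 4.
Add 2 hours 20 minutes flight time → 16:35 UTC.
Mumbai is UTC+5:30, so local arrival = 16:35 + 5:30 = 22:05 on Apr 4.
Layover = 02:50 − 22:05 (+1 day) = 4 hours 45 minutes.

4 hours 45 minutes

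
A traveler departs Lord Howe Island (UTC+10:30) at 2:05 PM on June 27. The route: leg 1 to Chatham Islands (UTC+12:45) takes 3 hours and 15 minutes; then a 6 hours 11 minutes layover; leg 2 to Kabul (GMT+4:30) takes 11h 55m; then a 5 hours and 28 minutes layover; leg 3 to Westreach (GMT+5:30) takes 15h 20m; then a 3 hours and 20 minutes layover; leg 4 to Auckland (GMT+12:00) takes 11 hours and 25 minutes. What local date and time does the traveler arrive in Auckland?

12:29 AM on June 30

Convert departure to UTC: 2:05 PM − 10:30 = 3:35 AM UTC on Jun 27.
Add 3 hours 15 minutes leg 1 → 6:50 AM UTC.
Add 6 hours 11 minutes layover in Chatham Islands → 1:01 PM UTC.
Add 11 hours and 55 minutes leg 2 → 12:56 AM UTC (Jun 28).
Add 5 hours 28 minutes layover in Kabul → 6:24 AM UTC.
Add 15 hours and 20 minutes leg 3 → 9:44 PM UTC.
Add 3 hours 20 minutes layover in Westreach → 1:04 AM UTC (Jun 29).
Add 11 hours and 25 minutes leg 4 → 12:29 PM UTC.
Auckland is UTC+12:00, so local arrival = 12:29 PM + 12:00 = 12:29 AM on Jun 30.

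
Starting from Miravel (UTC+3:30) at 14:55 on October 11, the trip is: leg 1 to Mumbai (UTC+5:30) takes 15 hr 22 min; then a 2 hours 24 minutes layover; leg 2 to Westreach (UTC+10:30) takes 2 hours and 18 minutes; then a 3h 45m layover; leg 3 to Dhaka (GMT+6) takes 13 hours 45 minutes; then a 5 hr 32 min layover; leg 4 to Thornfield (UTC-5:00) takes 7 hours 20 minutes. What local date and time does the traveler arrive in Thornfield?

Convert departure to UTC: 14:55 − 3:30 = 11:25 UTC on Oct 11.
Add 15 hours 22 minutes leg 1 → 02:47 UTC (Oct 12).
Add 2 hours and 24 minutes layover in Mumbai → 05:11 UTC.
Add 2 hours and 18 minutes leg 2 → 07:29 UTC.
Add 3 hours and 45 minutes layover in Westreach → 11:14 UTC.
Add 13 hours 45 minutes leg 3 → 00:59 UTC (Oct 13).
Add 5 hours 32 minutes layover in Dhaka → 06:31 UTC.
Add 7 hours and 20 minutes leg 4 → 13:51 UTC.
Thornfield is UTC−5:00, so local arrival = 13:51 − 5:00 = 08:51 on Oct 13.

08:51 on October 13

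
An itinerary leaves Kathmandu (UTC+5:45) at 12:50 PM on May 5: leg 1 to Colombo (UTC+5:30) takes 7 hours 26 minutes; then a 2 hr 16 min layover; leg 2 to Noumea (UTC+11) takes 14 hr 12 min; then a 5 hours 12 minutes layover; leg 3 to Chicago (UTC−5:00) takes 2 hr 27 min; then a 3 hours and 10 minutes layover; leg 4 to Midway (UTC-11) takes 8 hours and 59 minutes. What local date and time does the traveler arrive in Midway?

Convert departure to UTC: 12:50 PM − 5:45 = 7:05 AM UTC on May 5.
Add 7 hours and 26 minutes leg 1 → 2:31 PM UTC.
Add 2 hours and 16 minutes layover in Colombo → 4:47 PM UTC.
Add 14 hours and 12 minutes leg 2 → 6:59 AM UTC (May 6).
Add 5 hours 12 minutes layover in Noumea → 12:11 PM UTC.
Add 2 hours and 27 minutes leg 3 → 2:38 PM UTC.
Add 3 hours and 10 minutes layover in Chicago → 5:48 PM UTC.
Add 8 hours 59 minutes leg 4 → 2:47 AM UTC (May 7).
Midway is UTC−11:00, so local arrival = 2:47 AM − 11:00 = 3:47 PM on May 6.

3:47 PM on May 6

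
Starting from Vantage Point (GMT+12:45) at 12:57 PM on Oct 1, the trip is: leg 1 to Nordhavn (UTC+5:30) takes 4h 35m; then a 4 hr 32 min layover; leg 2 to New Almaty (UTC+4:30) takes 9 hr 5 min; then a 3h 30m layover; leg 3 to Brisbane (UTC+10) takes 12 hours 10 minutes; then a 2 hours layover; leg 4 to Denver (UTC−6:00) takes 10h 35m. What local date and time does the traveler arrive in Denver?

Convert departure to UTC: 12:57 PM − 12:45 = 12:12 AM UTC on Oct 1.
Add 4 hours 35 minutes leg 1 → 4:47 AM UTC.
Add 4 hours 32 minutes layover in Nordhavn → 9:19 AM UTC.
Add 9 hours 5 minutes leg 2 → 6:24 PM UTC.
Add 3 hours 30 minutes layover in New Almaty → 9:54 PM UTC.
Add 12 hours and 10 minutes leg 3 → 10:04 AM UTC (Oct 2).
Add 2 hours layover in Brisbane → 12:04 PM UTC.
Add 10 hours and 35 minutes leg 4 → 10:39 PM UTC.
Denver is UTC−6:00, so local arrival = 10:39 PM − 6:00 = 4:39 PM on Oct 2.

4:39 PM on October 2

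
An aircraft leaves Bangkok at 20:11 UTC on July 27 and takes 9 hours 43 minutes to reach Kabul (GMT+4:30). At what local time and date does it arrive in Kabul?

Departure is given in UTC: 20:11 on Jul 27.
Add 9 hours and 43 minutes → 05:54 UTC (Jul 28).
Kabul is UTC+4:30: 05:54 + 4:30 = 10:24 on Jul 28.

10:24 on Jul 28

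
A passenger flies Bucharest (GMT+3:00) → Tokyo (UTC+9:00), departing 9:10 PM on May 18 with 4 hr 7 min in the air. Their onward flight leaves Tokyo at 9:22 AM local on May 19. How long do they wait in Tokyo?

Convert departure to UTC: 9:10 PM − 3:00 = 6:10 PM UTC on May 18.
Add 4 hours 7 minutes flight time → 10:17 PM UTC.
Tokyo is UTC+9:00, so local arrival = 10:17 PM + 9:00 = 7:17 AM on May 19.
Layover = 9:22 AM − 7:17 AM = 2 hours 5 minutes.

2 hours 5 minutes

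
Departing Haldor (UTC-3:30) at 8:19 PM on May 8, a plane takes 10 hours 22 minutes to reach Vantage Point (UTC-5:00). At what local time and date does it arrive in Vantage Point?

Convert departure to UTC: 8:19 PM + 3:30 = 11:49 PM UTC on May 8.
Add 10 hours and 22 minutes travel time → 10:11 AM UTC (May 9).
Vantage Point is UTC−5:00, so local arrival = 10:11 AM − 5:00 = 5:11 AM on May 9.

5:11 AM on May 9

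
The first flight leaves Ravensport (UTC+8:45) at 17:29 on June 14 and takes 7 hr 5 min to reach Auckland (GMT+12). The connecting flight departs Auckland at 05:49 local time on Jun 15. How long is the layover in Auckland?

Convert departure to UTC: 17:29 − 8:45 = 08:44 UTC on Jun 14.
Add 7 hours and 5 minutes flight time → 15:49 UTC.
Auckland is UTC+12:00, so local arrival = 15:49 + 12:00 = 03:49 on Jun 15.
Layover = 05:49 − 03:49 = 2 hours.

2 hours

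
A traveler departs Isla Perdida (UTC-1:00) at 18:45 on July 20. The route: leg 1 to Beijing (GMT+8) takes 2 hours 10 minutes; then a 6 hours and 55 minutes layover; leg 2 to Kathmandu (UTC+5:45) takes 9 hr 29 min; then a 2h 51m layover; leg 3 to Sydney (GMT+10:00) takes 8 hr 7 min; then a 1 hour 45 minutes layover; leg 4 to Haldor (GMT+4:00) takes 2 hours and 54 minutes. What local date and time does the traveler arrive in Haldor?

09:56 on Jul 22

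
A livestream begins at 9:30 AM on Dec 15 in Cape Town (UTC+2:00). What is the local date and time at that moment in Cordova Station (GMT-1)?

6:30 AM on December 15

Cordova Station is 3:00 behind Cape Town.
Shift by the zone difference: 9:30 AM − 3:00 = 6:30 AM on Dec 15 in Cordova Station.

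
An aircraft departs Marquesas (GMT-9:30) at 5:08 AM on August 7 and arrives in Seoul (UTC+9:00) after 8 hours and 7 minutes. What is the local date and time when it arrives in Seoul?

Convert departure to UTC: 5:08 AM + 9:30 = 2:38 PM UTC on Aug 7.
Add 8 hours 7 minutes travel time → 10:45 PM UTC.
Seoul is UTC+9:00, so local arrival = 10:45 PM + 9:00 = 7:45 AM on Aug 8.

7:45 AM on August 8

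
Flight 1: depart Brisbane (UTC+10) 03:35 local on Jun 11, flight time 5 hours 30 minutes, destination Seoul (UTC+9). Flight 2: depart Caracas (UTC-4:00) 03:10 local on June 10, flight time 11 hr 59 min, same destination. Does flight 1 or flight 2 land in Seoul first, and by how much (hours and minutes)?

Flight 1 in UTC: 03:35 − 10:00 = 17:35 on Jun 10.
+5 hours 30 minutes → arrive 23:05 UTC on Jun 10.
Flight 2 in UTC: 03:10 + 4:00 = 07:10 on Jun 10.
+11 hours and 59 minutes → arrive 19:09 UTC on Jun 10.
Flight 2 lands earlier by 3 hours 56 minutes.

the second, by 3 hours 56 minutes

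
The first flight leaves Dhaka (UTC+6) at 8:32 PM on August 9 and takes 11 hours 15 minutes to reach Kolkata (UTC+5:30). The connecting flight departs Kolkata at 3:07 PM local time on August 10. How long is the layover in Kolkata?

7 hours 50 minutes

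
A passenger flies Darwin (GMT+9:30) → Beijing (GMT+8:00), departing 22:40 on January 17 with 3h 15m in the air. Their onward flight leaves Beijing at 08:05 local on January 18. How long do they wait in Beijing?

7 hours 40 minutes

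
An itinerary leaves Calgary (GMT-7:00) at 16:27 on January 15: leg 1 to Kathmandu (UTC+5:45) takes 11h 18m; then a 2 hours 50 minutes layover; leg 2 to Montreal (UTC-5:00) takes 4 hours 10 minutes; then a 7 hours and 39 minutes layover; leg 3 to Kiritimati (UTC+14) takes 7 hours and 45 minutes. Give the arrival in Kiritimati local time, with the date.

23:09 on January 17

Convert departure to UTC: 16:27 + 7:00 = 23:27 UTC on Jan 15.
Add 11 hours 18 minutes leg 1 → 10:45 UTC (Jan 16).
Add 2 hours and 50 minutes layover in Kathmandu → 13:35 UTC.
Add 4 hours and 10 minutes leg 2 → 17:45 UTC.
Add 7 hours 39 minutes layover in Montreal → 01:24 UTC (Jan 17).
Add 7 hours and 45 minutes leg 3 → 09:09 UTC.
Kiritimati is UTC+14:00, so local arrival = 09:09 + 14:00 = 23:09 on Jan 17.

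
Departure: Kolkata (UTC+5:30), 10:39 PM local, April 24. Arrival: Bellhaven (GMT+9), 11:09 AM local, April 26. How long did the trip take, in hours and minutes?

33 hours

Bellhaven is 3:30 ahead of Kolkata.
Clock-face elapsed time (ignoring zones) is 36 hours 30 minutes.
Actual elapsed = 36 hours 30 minutes − 3:30 = 33 hours.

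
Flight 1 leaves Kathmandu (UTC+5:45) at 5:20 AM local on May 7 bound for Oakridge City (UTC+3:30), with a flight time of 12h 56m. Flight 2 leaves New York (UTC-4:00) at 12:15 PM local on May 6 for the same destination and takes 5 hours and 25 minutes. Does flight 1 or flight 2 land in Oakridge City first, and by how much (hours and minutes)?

Flight 1 in UTC: 5:20 AM − 5:45 = 11:35 PM on May 6.
+12 hours and 56 minutes → arrive 12:31 PM UTC on May 7.
Flight 2 in UTC: 12:15 PM + 4:00 = 4:15 PM on May 6.
+5 hours and 25 minutes → arrive 9:40 PM UTC on May 6.
Flight 2 lands earlier by 14 hours 51 minutes.

the second, by 14 hours 51 minutes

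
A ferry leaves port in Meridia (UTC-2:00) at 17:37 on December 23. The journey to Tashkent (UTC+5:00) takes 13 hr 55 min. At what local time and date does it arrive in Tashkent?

Convert departure to UTC: 17:37 + 2:00 = 19:37 UTC on Dec 23.
Add 13 hours and 55 minutes travel time → 09:32 UTC (Dec 24).
Tashkent is UTC+5:00, so local arrival = 09:32 + 5:00 = 14:32 on Dec 24.

14:32 on December 24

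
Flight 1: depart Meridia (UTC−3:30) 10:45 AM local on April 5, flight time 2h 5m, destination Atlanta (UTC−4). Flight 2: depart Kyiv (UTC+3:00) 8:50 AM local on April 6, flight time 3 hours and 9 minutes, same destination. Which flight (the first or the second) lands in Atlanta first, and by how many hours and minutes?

the first, by 16 hours 39 minutes

Flight 1 in UTC: 10:45 AM + 3:30 = 2:15 PM on Apr 5.
+2 hours 5 minutes → arrive 4:20 PM UTC on Apr 5.
Flight 2 in UTC: 8:50 AM − 3:00 = 5:50 AM on Apr 6.
+3 hours 9 minutes → arrive 8:59 AM UTC on Apr 6.
Flight 1 lands earlier by 16 hours 39 minutes.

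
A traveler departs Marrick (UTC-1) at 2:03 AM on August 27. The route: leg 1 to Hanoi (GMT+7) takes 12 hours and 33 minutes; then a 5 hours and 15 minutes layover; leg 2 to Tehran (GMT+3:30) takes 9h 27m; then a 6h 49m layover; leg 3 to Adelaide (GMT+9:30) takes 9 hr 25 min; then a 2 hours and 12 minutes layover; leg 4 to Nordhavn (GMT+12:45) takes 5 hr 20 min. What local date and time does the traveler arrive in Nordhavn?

6:49 PM on Aug 29

Convert departure to UTC: 2:03 AM + 1:00 = 3:03 AM UTC on Aug 27.
Add 12 hours and 33 minutes leg 1 → 3:36 PM UTC.
Add 5 hours and 15 minutes layover in Hanoi → 8:51 PM UTC.
Add 9 hours 27 minutes leg 2 → 6:18 AM UTC (Aug 28).
Add 6 hours and 49 minutes layover in Tehran → 1:07 PM UTC.
Add 9 hours and 25 minutes leg 3 → 10:32 PM UTC.
Add 2 hours 12 minutes layover in Adelaide → 12:44 AM UTC (Aug 29).
Add 5 hours 20 minutes leg 4 → 6:04 AM UTC.
Nordhavn is UTC+12:45, so local arrival = 6:04 AM + 12:45 = 6:49 PM on Aug 29.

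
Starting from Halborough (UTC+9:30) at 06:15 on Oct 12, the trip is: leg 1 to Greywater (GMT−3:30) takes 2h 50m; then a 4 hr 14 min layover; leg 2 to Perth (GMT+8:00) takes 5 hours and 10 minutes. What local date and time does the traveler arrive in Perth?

16:59 on October 12

Convert departure to UTC: 06:15 − 9:30 = 20:45 UTC on Oct 11.
Add 2 hours and 50 minutes leg 1 → 23:35 UTC.
Add 4 hours 14 minutes layover in Greywater → 03:49 UTC (Oct 12).
Add 5 hours and 10 minutes leg 2 → 08:59 UTC.
Perth is UTC+8:00, so local arrival = 08:59 + 8:00 = 16:59 on Oct 12.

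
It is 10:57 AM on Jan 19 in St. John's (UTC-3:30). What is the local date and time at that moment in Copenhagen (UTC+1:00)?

3:27 PM on January 19

Copenhagen is 4:30 ahead of St. John's.
Shift by the zone difference: 10:57 AM + 4:30 = 3:27 PM on Jan 19 in Copenhagen.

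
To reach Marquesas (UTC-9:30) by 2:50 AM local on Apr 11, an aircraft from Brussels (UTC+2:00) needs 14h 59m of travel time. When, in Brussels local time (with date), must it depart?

Target arrival in UTC: 2:50 AM + 9:30 = 12:20 PM on Apr 11.
Subtract 14 hours and 59 minutes → departure 9:21 PM UTC on Apr 10.
Brussels is UTC+2:00: 9:21 PM + 2:00 = 11:21 PM on Apr 10.

11:21 PM on April 10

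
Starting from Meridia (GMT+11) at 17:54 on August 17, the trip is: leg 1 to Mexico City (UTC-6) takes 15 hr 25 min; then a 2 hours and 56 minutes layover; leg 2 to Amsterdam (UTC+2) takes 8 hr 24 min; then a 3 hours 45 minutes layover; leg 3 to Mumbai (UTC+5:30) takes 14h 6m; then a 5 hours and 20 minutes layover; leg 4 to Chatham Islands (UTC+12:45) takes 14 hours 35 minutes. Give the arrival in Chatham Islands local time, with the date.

12:10 on August 20

Convert departure to UTC: 17:54 − 11:00 = 06:54 UTC on Aug 17.
Add 15 hours and 25 minutes leg 1 → 22:19 UTC.
Add 2 hours and 56 minutes layover in Mexico City → 01:15 UTC (Aug 18).
Add 8 hours 24 minutes leg 2 → 09:39 UTC.
Add 3 hours 45 minutes layover in Amsterdam → 13:24 UTC.
Add 14 hours 6 minutes leg 3 → 03:30 UTC (Aug 19).
Add 5 hours and 20 minutes layover in Mumbai → 08:50 UTC.
Add 14 hours 35 minutes leg 4 → 23:25 UTC.
Chatham Islands is UTC+12:45, so local arrival = 23:25 + 12:45 = 12:10 on Aug 20.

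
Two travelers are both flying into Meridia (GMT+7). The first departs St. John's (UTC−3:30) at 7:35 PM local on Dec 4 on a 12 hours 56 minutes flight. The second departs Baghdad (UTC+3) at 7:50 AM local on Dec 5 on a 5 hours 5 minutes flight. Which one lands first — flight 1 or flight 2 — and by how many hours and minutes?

Flight 1 in UTC: 7:35 PM + 3:30 = 11:05 PM on Dec 4.
+12 hours and 56 minutes → arrive 12:01 PM UTC on Dec 5.
Flight 2 in UTC: 7:50 AM − 3:00 = 4:50 AM on Dec 5.
+5 hours and 5 minutes → arrive 9:55 AM UTC on Dec 5.
Flight 2 lands earlier by 2 hours 6 minutes.

the second, by 2 hours 6 minutes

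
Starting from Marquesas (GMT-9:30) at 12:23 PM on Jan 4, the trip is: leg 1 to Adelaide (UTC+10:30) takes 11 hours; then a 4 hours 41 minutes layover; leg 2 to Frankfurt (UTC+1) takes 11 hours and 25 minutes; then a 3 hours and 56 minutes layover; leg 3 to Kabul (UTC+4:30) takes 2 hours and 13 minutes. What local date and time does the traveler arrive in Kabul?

11:38 AM on January 6

Convert departure to UTC: 12:23 PM + 9:30 = 9:53 PM UTC on Jan 4.
Add 11 hours leg 1 → 8:53 AM UTC (Jan 5).
Add 4 hours 41 minutes layover in Adelaide → 1:34 PM UTC.
Add 11 hours 25 minutes leg 2 → 12:59 AM UTC (Jan 6).
Add 3 hours 56 minutes layover in Frankfurt → 4:55 AM UTC.
Add 2 hours and 13 minutes leg 3 → 7:08 AM UTC.
Kabul is UTC+4:30, so local arrival = 7:08 AM + 4:30 = 11:38 AM on Jan 6.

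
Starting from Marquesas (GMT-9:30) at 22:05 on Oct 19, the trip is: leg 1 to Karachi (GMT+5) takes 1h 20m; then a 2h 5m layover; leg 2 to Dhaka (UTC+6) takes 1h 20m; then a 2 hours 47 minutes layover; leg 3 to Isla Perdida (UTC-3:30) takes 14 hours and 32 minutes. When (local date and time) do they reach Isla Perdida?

02:09 on October 21

Convert departure to UTC: 22:05 + 9:30 = 07:35 UTC on Oct 20.
Add 1 hour 20 minutes leg 1 → 08:55 UTC.
Add 2 hours 5 minutes layover in Karachi → 11:00 UTC.
Add 1 hour 20 minutes leg 2 → 12:20 UTC.
Add 2 hours and 47 minutes layover in Dhaka → 15:07 UTC.
Add 14 hours 32 minutes leg 3 → 05:39 UTC (Oct 21).
Isla Perdida is UTC−3:30, so local arrival = 05:39 − 3:30 = 02:09 on Oct 21.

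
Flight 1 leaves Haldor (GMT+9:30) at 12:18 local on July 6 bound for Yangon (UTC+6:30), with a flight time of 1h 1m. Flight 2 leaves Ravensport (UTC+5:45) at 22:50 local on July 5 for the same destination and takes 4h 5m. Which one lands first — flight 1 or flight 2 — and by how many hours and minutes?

Flight 1 in UTC: 12:18 − 9:30 = 02:48 on Jul 6.
+1 hour 1 minute → arrive 03:49 UTC on Jul 6.
Flight 2 in UTC: 22:50 − 5:45 = 17:05 on Jul 5.
+4 hours 5 minutes → arrive 21:10 UTC on Jul 5.
Flight 2 lands earlier by 6 hours 39 minutes.

the second, by 6 hours 39 minutes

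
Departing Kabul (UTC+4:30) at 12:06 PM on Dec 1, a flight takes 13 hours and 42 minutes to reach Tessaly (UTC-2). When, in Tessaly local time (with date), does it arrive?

7:18 PM on December 1

Tessaly is 6:30 behind Kabul.
After 13 hours and 42 minutes it is 1:48 AM (Dec 2) in Kabul.
Shift by the zone difference: 1:48 AM − 6:30 = 7:18 PM on Dec 1 in Tessaly.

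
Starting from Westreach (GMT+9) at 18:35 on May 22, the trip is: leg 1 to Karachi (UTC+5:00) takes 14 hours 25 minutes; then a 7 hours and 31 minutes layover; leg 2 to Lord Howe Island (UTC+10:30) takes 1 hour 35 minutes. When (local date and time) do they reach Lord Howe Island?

19:36 on May 23

Convert departure to UTC: 18:35 − 9:00 = 09:35 UTC on May 22.
Add 14 hours 25 minutes leg 1 → 00:00 UTC (May 23).
Add 7 hours and 31 minutes layover in Karachi → 07:31 UTC.
Add 1 hour and 35 minutes leg 2 → 09:06 UTC.
Lord Howe Island is UTC+10:30, so local arrival = 09:06 + 10:30 = 19:36 on May 23.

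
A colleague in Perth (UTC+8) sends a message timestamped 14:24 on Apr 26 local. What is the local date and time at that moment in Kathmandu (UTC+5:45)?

12:09 on April 26

In UTC: 14:24 − 8:00 = 06:24 on Apr 26.
Kathmandu is UTC+5:45: 06:24 + 5:45 = 12:09 on Apr 26.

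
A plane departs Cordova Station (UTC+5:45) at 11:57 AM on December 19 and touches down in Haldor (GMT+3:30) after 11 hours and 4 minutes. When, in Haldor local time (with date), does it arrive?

Convert departure to UTC: 11:57 AM − 5:45 = 6:12 AM UTC on Dec 19.
Add 11 hours and 4 minutes travel time → 5:16 PM UTC.
Haldor is UTC+3:30, so local arrival = 5:16 PM + 3:30 = 8:46 PM on Dec 19.

8:46 PM on December 19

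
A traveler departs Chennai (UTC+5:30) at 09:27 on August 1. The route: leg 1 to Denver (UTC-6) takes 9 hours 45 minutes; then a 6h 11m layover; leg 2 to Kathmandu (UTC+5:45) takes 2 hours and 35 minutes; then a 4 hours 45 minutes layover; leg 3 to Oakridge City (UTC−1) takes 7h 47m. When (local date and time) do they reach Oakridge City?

Convert departure to UTC: 09:27 − 5:30 = 03:57 UTC on Aug 1.
Add 9 hours 45 minutes leg 1 → 13:42 UTC.
Add 6 hours 11 minutes layover in Denver → 19:53 UTC.
Add 2 hours 35 minutes leg 2 → 22:28 UTC.
Add 4 hours and 45 minutes layover in Kathmandu → 03:13 UTC (Aug 2).
Add 7 hours and 47 minutes leg 3 → 11:00 UTC.
Oakridge City is UTC−1:00, so local arrival = 11:00 − 1:00 = 10:00 on Aug 2.

10:00 on Aug 2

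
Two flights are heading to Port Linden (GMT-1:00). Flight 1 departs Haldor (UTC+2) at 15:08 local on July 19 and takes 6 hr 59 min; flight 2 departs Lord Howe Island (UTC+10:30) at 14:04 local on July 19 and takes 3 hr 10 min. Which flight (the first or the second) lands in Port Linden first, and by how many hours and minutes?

the second, by 13 hours 23 minutes

Flight 1 in UTC: 15:08 − 2:00 = 13:08 on Jul 19.
+6 hours and 59 minutes → arrive 20:07 UTC on Jul 19.
Flight 2 in UTC: 14:04 − 10:30 = 03:34 on Jul 19.
+3 hours 10 minutes → arrive 06:44 UTC on Jul 19.
Flight 2 lands earlier by 13 hours 23 minutes.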